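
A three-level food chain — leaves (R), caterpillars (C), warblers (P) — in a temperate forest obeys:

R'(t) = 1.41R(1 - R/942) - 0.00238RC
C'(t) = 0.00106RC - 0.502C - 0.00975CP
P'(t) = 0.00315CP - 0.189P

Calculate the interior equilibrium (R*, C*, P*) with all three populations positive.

R* ≈ 847, C* ≈ 60, P* ≈ 40.6

From dP/dt = 0: 0.00315C* = 0.189, so C* = 60.
From dR/dt = 0: 1.41(1 - R*/942) = 0.00238·60, giving R* = 942·(1 - 0.101) = 847.
From dC/dt = 0: 0.00106·847 - 0.502 = 0.00975P*, so P* = 0.395/0.00975 = 40.6.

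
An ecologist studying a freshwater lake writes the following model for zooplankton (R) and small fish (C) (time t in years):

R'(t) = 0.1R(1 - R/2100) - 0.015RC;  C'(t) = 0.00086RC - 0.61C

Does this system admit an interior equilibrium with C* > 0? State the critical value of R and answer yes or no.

Threshold R = 709; K > 709, so yes, the predator persists.

The predator equation gives dC/dt > 0 only when R > 0.61/0.00086 = 709.
Without the predator, R → K = 2100. Since 2100 > 709, the predator can invade and persist.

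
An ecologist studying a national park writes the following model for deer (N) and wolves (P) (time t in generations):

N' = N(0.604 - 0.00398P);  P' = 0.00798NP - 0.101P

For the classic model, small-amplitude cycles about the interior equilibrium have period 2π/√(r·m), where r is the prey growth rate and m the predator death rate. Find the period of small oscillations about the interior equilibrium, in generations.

Here r = 0.604 and m = 0.101, so r·m = 0.061.
ω = √0.061 = 0.247 per generation, hence T = 2π/ω ≈ 25.4 generations.

T ≈ 25.4 generations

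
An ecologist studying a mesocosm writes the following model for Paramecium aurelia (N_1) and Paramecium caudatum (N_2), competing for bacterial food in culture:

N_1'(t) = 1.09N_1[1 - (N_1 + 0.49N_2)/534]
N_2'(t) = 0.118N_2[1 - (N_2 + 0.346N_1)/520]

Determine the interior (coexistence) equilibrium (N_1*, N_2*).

N_1* ≈ 336, N_2* ≈ 404

Setting both brackets to zero gives the nullclines N_1 + 0.49N_2 = 534 and 0.346N_1 + N_2 = 520.
Substituting N_2 = 520 - 0.346N_1 into the first: N_1(1 - 0.49·0.346) = 534 - 0.49·520.
So N_1* = 279/0.83 = 336, and then N_2* = 520 - 0.346·336 = 404.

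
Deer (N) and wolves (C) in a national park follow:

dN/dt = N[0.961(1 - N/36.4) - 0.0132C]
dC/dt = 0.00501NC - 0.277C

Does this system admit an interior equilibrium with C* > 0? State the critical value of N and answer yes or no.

The predator equation gives dC/dt > 0 only when N > 0.277/0.00501 = 55.3.
Without the predator, N → K = 36.4. Since 36.4 < 55.3, the predator cannot invade.

Threshold N = 55.3; K < 55.3, so no, the predator goes extinct.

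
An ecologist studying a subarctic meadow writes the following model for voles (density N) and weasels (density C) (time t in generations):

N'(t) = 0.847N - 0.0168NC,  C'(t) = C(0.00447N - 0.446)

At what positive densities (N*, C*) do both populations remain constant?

Set dC/dt = 0 with C > 0: 0.00447N - 0.446 = 0, so N* = 0.446/0.00447 = 99.8.
Set dN/dt = 0 with N > 0: 0.847 - 0.0168C = 0, so C* = 0.847/0.0168 = 50.4.

N* ≈ 99.8, C* ≈ 50.4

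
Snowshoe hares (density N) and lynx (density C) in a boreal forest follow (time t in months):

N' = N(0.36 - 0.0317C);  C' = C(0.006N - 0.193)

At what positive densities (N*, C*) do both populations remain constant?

Set dC/dt = 0 with C > 0: 0.006N - 0.193 = 0, so N* = 0.193/0.006 = 32.2.
Set dN/dt = 0 with N > 0: 0.36 - 0.0317C = 0, so C* = 0.36/0.0317 = 11.4.

N* ≈ 32.2, C* ≈ 11.4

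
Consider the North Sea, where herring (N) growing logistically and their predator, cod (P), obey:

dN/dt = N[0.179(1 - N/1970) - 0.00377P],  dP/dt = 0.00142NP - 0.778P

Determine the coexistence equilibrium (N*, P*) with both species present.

N* ≈ 548, P* ≈ 34.3

From dP/dt = 0 with P > 0: 0.00142N* = 0.778, so N* = 548.
Substitute into dN/dt = 0: 0.179(1 - 548/1970) = 0.00377P*.
The bracket is 0.722, giving P* = 0.129/0.00377 = 34.3.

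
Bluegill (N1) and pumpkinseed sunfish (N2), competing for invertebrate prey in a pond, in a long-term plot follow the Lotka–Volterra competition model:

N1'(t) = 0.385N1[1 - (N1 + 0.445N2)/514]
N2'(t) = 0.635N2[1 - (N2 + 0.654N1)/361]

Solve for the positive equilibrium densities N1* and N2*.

N1* ≈ 498, N2* ≈ 35

Setting both brackets to zero gives the nullclines N1 + 0.445N2 = 514 and 0.654N1 + N2 = 361.
Substituting N2 = 361 - 0.654N1 into the first: N1(1 - 0.445·0.654) = 514 - 0.445·361.
So N1* = 353/0.709 = 498, and then N2* = 361 - 0.654·498 = 35.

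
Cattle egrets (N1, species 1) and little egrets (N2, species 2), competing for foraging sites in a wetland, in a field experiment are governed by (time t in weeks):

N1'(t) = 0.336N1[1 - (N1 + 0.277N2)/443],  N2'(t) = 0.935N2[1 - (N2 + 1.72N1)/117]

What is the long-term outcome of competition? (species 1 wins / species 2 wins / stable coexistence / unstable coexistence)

Compare the nullcline intercepts: K1/α12 = 443/0.277 = 1600 > K2 = 117; K2/α21 = 117/1.72 = 68 < K1 = 443.
Since the inequalities point opposite ways, species 1 can invade but species 2 cannot.

species 1 excludes species 2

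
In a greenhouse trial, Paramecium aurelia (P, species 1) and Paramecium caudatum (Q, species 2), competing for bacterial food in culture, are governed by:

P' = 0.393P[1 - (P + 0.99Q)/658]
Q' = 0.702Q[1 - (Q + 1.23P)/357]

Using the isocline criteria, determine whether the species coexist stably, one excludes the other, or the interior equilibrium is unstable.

Compare the nullcline intercepts: K1/α12 = 658/0.99 = 665 > K2 = 357; K2/α21 = 357/1.23 = 290 < K1 = 658.
Since the inequalities point opposite ways, species 1 can invade but species 2 cannot.

species 1 excludes species 2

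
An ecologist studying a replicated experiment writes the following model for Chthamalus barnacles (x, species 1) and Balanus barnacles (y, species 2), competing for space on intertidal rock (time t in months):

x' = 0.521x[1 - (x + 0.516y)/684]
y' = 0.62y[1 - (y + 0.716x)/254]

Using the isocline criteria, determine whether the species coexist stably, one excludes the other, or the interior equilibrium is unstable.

species 1 excludes species 2

Compare the nullcline intercepts: K1/α12 = 684/0.516 = 1330 > K2 = 254; K2/α21 = 254/0.716 = 355 < K1 = 684.
Since the inequalities point opposite ways, species 1 can invade but species 2 cannot.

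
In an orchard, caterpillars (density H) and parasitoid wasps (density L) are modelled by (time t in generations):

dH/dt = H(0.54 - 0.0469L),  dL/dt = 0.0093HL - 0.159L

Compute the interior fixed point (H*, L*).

H* ≈ 17.1, L* ≈ 11.5

Set dL/dt = 0 with L > 0: 0.0093H - 0.159 = 0, so H* = 0.159/0.0093 = 17.1.
Set dH/dt = 0 with H > 0: 0.54 - 0.0469L = 0, so L* = 0.54/0.0469 = 11.5.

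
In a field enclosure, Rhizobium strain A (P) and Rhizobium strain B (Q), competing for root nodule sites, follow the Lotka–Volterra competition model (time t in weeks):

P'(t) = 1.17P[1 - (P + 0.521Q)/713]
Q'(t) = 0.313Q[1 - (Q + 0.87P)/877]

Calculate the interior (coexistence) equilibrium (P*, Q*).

Setting both brackets to zero gives the nullclines P + 0.521Q = 713 and 0.87P + Q = 877.
Substituting Q = 877 - 0.87P into the first: P(1 - 0.521·0.87) = 713 - 0.521·877.
So P* = 256/0.547 = 468, and then Q* = 877 - 0.87·468 = 470.

P* ≈ 468, Q* ≈ 470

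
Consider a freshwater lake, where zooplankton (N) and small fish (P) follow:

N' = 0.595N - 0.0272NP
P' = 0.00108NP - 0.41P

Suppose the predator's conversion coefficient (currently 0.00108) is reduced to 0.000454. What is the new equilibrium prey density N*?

At the interior fixed point, setting dP/dt = 0 with P > 0 fixes N* = (predator death rate)/(NP coefficient) — independent of the other coefficients.
With the change, N* = 0.41/0.000454 = 903; it rises from 380.

N* ≈ 903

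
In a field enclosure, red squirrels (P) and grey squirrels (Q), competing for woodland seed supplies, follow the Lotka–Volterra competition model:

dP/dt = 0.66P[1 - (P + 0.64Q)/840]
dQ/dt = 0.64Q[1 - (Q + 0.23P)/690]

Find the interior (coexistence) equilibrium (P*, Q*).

P* ≈ 467, Q* ≈ 583

Setting both brackets to zero gives the nullclines P + 0.64Q = 840 and 0.23P + Q = 690.
Substituting Q = 690 - 0.23P into the first: P(1 - 0.64·0.23) = 840 - 0.64·690.
So P* = 398/0.853 = 467, and then Q* = 690 - 0.23·467 = 583.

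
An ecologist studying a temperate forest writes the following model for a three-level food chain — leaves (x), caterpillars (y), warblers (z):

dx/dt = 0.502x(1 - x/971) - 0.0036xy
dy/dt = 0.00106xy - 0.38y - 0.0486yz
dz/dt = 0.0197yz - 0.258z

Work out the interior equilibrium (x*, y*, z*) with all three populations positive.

x* ≈ 880, y* ≈ 13.1, z* ≈ 11.4

From dz/dt = 0: 0.0197y* = 0.258, so y* = 13.1.
From dx/dt = 0: 0.502(1 - x*/971) = 0.0036·13.1, giving x* = 971·(1 - 0.0939) = 880.
From dy/dt = 0: 0.00106·880 - 0.38 = 0.0486z*, so z* = 0.553/0.0486 = 11.4.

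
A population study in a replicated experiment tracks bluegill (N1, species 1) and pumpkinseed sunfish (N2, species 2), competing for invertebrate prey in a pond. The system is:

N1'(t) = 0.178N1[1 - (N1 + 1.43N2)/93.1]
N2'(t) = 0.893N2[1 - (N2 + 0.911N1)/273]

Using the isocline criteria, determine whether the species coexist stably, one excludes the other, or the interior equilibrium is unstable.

Compare the nullcline intercepts: K1/α12 = 93.1/1.43 = 65.1 < K2 = 273; K2/α21 = 273/0.911 = 300 > K1 = 93.1.
Since the inequalities point opposite ways, species 2 can invade but species 1 cannot.

species 2 excludes species 1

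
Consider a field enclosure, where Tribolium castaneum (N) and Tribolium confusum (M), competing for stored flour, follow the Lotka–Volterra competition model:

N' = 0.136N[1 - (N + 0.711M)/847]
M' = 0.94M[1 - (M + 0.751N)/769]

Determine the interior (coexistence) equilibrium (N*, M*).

N* ≈ 644, M* ≈ 285

Setting both brackets to zero gives the nullclines N + 0.711M = 847 and 0.751N + M = 769.
Substituting M = 769 - 0.751N into the first: N(1 - 0.711·0.751) = 847 - 0.711·769.
So N* = 300/0.466 = 644, and then M* = 769 - 0.751·644 = 285.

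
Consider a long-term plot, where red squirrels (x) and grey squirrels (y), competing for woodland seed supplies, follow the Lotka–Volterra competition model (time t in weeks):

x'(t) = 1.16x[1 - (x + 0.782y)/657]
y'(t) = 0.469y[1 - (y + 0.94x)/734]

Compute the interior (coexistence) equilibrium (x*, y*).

x* ≈ 313, y* ≈ 439

Setting both brackets to zero gives the nullclines x + 0.782y = 657 and 0.94x + y = 734.
Substituting y = 734 - 0.94x into the first: x(1 - 0.782·0.94) = 657 - 0.782·734.
So x* = 83/0.265 = 313, and then y* = 734 - 0.94·313 = 439.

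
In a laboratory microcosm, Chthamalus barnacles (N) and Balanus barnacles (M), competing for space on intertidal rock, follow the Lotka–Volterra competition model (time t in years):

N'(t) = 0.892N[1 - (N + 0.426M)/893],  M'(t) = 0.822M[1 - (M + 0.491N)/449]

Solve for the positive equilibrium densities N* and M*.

N* ≈ 887, M* ≈ 13.3

Setting both brackets to zero gives the nullclines N + 0.426M = 893 and 0.491N + M = 449.
Substituting M = 449 - 0.491N into the first: N(1 - 0.426·0.491) = 893 - 0.426·449.
So N* = 702/0.791 = 887, and then M* = 449 - 0.491·887 = 13.3.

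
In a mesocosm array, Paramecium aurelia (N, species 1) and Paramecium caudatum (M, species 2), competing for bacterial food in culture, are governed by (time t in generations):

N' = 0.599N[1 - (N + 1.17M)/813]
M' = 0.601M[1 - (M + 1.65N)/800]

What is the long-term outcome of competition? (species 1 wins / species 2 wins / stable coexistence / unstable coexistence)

unstable coexistence (outcome depends on initial conditions)

Compare the nullcline intercepts: K1/α12 = 813/1.17 = 695 < K2 = 800; K2/α21 = 800/1.65 = 485 < K1 = 813.
Since both are reversed, neither can invade when rare; the interior point is a saddle.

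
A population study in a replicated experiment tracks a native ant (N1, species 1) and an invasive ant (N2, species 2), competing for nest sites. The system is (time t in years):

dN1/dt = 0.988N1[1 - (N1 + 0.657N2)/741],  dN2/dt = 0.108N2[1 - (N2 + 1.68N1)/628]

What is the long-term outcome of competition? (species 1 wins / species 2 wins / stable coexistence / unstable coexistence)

species 1 excludes species 2

Compare the nullcline intercepts: K1/α12 = 741/0.657 = 1130 > K2 = 628; K2/α21 = 628/1.68 = 374 < K1 = 741.
Since the inequalities point opposite ways, species 1 can invade but species 2 cannot.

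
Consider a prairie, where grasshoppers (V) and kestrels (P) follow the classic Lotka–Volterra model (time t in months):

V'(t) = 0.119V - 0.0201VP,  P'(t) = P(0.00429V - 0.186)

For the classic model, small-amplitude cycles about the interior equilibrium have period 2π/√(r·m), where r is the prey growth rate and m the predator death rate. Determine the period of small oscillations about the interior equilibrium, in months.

T ≈ 42.2 months

Here r = 0.119 and m = 0.186, so r·m = 0.0221.
ω = √0.0221 = 0.149 per month, hence T = 2π/ω ≈ 42.2 months.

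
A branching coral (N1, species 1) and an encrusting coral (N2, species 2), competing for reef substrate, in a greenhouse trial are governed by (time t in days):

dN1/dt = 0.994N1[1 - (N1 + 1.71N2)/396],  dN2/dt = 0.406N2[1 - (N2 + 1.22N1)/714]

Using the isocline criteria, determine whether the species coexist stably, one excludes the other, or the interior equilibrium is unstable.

Compare the nullcline intercepts: K1/α12 = 396/1.71 = 232 < K2 = 714; K2/α21 = 714/1.22 = 585 > K1 = 396.
Since the inequalities point opposite ways, species 2 can invade but species 1 cannot.

species 2 excludes species 1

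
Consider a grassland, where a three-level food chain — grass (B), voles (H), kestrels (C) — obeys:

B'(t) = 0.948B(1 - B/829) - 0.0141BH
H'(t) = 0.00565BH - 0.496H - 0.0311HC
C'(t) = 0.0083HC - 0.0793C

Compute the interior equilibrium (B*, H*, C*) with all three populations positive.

From dC/dt = 0: 0.0083H* = 0.0793, so H* = 9.55.
From dB/dt = 0: 0.948(1 - B*/829) = 0.0141·9.55, giving B* = 829·(1 - 0.142) = 711.
From dH/dt = 0: 0.00565·711 - 0.496 = 0.0311C*, so C* = 3.52/0.0311 = 113.

B* ≈ 711, H* ≈ 9.55, C* ≈ 113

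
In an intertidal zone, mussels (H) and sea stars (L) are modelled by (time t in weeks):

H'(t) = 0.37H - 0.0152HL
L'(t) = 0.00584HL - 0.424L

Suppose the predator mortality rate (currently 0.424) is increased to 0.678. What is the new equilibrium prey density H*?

At the interior fixed point, setting dL/dt = 0 with L > 0 fixes H* = (predator death rate)/(HL coefficient) — independent of the other coefficients.
With the change, H* = 0.678/0.00584 = 116; it rises from 72.6.

H* ≈ 116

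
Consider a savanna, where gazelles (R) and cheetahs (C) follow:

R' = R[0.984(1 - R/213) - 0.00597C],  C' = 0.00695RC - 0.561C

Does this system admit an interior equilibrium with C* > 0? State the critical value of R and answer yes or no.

The predator equation gives dC/dt > 0 only when R > 0.561/0.00695 = 80.7.
Without the predator, R → K = 213. Since 213 > 80.7, the predator can invade and persist.

Threshold R = 80.7; K > 80.7, so yes, the predator persists.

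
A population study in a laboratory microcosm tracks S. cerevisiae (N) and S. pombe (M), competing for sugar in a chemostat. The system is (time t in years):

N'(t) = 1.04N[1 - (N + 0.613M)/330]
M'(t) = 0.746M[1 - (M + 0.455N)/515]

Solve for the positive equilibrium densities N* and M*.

N* ≈ 19.8, M* ≈ 506

Setting both brackets to zero gives the nullclines N + 0.613M = 330 and 0.455N + M = 515.
Substituting M = 515 - 0.455N into the first: N(1 - 0.613·0.455) = 330 - 0.613·515.
So N* = 14.3/0.721 = 19.8, and then M* = 515 - 0.455·19.8 = 506.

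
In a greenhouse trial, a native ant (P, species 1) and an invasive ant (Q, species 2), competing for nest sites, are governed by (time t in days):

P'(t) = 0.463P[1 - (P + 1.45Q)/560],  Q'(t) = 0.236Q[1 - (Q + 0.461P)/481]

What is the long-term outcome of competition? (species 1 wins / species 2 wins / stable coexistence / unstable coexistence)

Compare the nullcline intercepts: K1/α12 = 560/1.45 = 386 < K2 = 481; K2/α21 = 481/0.461 = 1040 > K1 = 560.
Since the inequalities point opposite ways, species 2 can invade but species 1 cannot.

species 2 excludes species 1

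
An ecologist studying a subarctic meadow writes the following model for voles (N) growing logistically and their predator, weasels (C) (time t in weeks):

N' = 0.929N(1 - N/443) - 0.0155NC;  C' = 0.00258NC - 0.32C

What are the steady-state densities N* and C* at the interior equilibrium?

N* ≈ 124, C* ≈ 43.2

From dC/dt = 0 with C > 0: 0.00258N* = 0.32, so N* = 124.
Substitute into dN/dt = 0: 0.929(1 - 124/443) = 0.0155C*.
The bracket is 0.72, giving C* = 0.669/0.0155 = 43.2.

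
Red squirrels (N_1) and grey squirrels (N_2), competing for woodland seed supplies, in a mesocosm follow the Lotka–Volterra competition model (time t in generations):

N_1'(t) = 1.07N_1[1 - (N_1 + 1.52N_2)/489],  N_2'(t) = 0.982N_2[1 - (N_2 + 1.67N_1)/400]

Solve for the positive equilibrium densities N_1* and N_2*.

N_1* ≈ 77.4, N_2* ≈ 271

Setting both brackets to zero gives the nullclines N_1 + 1.52N_2 = 489 and 1.67N_1 + N_2 = 400.
Substituting N_2 = 400 - 1.67N_1 into the first: N_1(1 - 1.52·1.67) = 489 - 1.52·400.
So N_1* = -119/-1.54 = 77.4, and then N_2* = 400 - 1.67·77.4 = 271.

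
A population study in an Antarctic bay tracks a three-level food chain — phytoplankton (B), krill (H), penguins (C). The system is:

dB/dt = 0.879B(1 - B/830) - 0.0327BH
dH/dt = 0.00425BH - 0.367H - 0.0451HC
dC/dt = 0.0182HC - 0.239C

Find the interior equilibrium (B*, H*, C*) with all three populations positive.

From dC/dt = 0: 0.0182H* = 0.239, so H* = 13.1.
From dB/dt = 0: 0.879(1 - B*/830) = 0.0327·13.1, giving B* = 830·(1 - 0.489) = 425.
From dH/dt = 0: 0.00425·425 - 0.367 = 0.0451C*, so C* = 1.44/0.0451 = 31.9.

B* ≈ 425, H* ≈ 13.1, C* ≈ 31.9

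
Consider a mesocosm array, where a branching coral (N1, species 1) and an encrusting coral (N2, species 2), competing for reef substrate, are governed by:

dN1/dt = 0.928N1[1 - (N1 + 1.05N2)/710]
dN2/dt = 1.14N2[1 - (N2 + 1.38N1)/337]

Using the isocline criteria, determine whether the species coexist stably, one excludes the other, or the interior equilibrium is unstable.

Compare the nullcline intercepts: K1/α12 = 710/1.05 = 676 > K2 = 337; K2/α21 = 337/1.38 = 244 < K1 = 710.
Since the inequalities point opposite ways, species 1 can invade but species 2 cannot.

species 1 excludes species 2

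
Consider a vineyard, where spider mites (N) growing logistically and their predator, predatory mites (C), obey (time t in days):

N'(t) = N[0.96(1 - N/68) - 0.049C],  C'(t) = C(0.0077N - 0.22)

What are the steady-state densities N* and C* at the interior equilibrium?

N* ≈ 28.6, C* ≈ 11.4

From dC/dt = 0 with C > 0: 0.0077N* = 0.22, so N* = 28.6.
Substitute into dN/dt = 0: 0.96(1 - 28.6/68) = 0.049C*.
The bracket is 0.58, giving C* = 0.557/0.049 = 11.4.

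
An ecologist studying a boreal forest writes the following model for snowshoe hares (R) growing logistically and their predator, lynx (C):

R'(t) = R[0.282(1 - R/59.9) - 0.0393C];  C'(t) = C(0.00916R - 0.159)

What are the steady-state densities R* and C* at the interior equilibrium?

From dC/dt = 0 with C > 0: 0.00916R* = 0.159, so R* = 17.4.
Substitute into dR/dt = 0: 0.282(1 - 17.4/59.9) = 0.0393C*.
The bracket is 0.71, giving C* = 0.2/0.0393 = 5.1.

R* ≈ 17.4, C* ≈ 5.1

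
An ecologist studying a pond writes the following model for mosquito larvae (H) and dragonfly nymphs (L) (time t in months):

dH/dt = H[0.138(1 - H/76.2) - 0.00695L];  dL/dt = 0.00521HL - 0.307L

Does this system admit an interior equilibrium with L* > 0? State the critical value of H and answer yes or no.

Threshold H = 58.9; K > 58.9, so yes, the predator persists.

The predator equation gives dL/dt > 0 only when H > 0.307/0.00521 = 58.9.
Without the predator, H → K = 76.2. Since 76.2 > 58.9, the predator can invade and persist.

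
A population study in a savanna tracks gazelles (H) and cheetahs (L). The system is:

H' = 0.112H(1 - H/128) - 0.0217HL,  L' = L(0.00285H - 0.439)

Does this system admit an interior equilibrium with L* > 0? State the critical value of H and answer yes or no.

Threshold H = 154; K < 154, so no, the predator goes extinct.

The predator equation gives dL/dt > 0 only when H > 0.439/0.00285 = 154.
Without the predator, H → K = 128. Since 128 < 154, the predator cannot invade.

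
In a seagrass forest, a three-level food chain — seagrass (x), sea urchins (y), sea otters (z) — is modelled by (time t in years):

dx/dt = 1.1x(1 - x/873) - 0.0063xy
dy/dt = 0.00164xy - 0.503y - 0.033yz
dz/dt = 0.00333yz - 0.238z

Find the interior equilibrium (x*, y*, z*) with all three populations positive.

From dz/dt = 0: 0.00333y* = 0.238, so y* = 71.5.
From dx/dt = 0: 1.1(1 - x*/873) = 0.0063·71.5, giving x* = 873·(1 - 0.409) = 516.
From dy/dt = 0: 0.00164·516 - 0.503 = 0.033z*, so z* = 0.343/0.033 = 10.4.

x* ≈ 516, y* ≈ 71.5, z* ≈ 10.4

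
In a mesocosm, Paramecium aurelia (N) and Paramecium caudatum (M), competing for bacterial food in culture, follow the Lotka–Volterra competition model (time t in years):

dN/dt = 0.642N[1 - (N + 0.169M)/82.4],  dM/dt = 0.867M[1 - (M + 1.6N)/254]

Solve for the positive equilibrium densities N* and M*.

N* ≈ 54.1, M* ≈ 167

Setting both brackets to zero gives the nullclines N + 0.169M = 82.4 and 1.6N + M = 254.
Substituting M = 254 - 1.6N into the first: N(1 - 0.169·1.6) = 82.4 - 0.169·254.
So N* = 39.5/0.73 = 54.1, and then M* = 254 - 1.6·54.1 = 167.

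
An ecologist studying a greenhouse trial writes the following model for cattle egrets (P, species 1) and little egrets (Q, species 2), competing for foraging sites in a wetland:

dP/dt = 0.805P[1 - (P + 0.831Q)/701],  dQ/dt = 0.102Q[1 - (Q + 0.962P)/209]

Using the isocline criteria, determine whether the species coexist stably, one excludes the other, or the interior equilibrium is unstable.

Compare the nullcline intercepts: K1/α12 = 701/0.831 = 844 > K2 = 209; K2/α21 = 209/0.962 = 217 < K1 = 701.
Since the inequalities point opposite ways, species 1 can invade but species 2 cannot.

species 1 excludes species 2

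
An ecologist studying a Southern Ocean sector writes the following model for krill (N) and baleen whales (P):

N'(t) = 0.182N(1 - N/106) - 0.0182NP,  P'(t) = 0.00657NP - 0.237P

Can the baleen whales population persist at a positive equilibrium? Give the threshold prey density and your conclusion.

The predator equation gives dP/dt > 0 only when N > 0.237/0.00657 = 36.1.
Without the predator, N → K = 106. Since 106 > 36.1, the predator can invade and persist.

Threshold N = 36.1; K > 36.1, so yes, the predator persists.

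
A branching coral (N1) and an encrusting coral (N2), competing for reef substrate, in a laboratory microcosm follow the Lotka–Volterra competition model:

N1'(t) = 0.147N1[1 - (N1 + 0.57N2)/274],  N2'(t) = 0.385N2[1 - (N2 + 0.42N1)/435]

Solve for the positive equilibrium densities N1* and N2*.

N1* ≈ 34.2, N2* ≈ 421

Setting both brackets to zero gives the nullclines N1 + 0.57N2 = 274 and 0.42N1 + N2 = 435.
Substituting N2 = 435 - 0.42N1 into the first: N1(1 - 0.57·0.42) = 274 - 0.57·435.
So N1* = 26.1/0.761 = 34.2, and then N2* = 435 - 0.42·34.2 = 421.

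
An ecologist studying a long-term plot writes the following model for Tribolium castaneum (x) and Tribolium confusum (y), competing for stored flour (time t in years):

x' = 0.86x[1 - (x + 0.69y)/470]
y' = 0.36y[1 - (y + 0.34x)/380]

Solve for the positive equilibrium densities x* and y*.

x* ≈ 271, y* ≈ 288

Setting both brackets to zero gives the nullclines x + 0.69y = 470 and 0.34x + y = 380.
Substituting y = 380 - 0.34x into the first: x(1 - 0.69·0.34) = 470 - 0.69·380.
So x* = 208/0.765 = 271, and then y* = 380 - 0.34·271 = 288.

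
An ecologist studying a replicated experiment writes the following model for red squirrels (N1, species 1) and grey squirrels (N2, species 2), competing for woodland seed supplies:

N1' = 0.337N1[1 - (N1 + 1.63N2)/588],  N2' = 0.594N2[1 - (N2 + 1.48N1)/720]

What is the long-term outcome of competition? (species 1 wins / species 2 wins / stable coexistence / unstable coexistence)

Compare the nullcline intercepts: K1/α12 = 588/1.63 = 361 < K2 = 720; K2/α21 = 720/1.48 = 486 < K1 = 588.
Since both are reversed, neither can invade when rare; the interior point is a saddle.

unstable coexistence (outcome depends on initial conditions)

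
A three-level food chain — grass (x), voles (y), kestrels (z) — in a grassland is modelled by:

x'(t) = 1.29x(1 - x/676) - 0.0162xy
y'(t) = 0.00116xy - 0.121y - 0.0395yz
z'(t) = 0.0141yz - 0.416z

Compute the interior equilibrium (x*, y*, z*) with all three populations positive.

From dz/dt = 0: 0.0141y* = 0.416, so y* = 29.5.
From dx/dt = 0: 1.29(1 - x*/676) = 0.0162·29.5, giving x* = 676·(1 - 0.371) = 426.
From dy/dt = 0: 0.00116·426 - 0.121 = 0.0395z*, so z* = 0.373/0.0395 = 9.43.

x* ≈ 426, y* ≈ 29.5, z* ≈ 9.43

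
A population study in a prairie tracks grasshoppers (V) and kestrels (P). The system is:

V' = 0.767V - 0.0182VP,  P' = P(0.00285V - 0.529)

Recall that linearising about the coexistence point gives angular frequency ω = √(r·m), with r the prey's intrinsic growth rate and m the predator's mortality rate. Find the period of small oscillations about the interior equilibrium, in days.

Here r = 0.767 and m = 0.529, so r·m = 0.406.
ω = √0.406 = 0.637 per day, hence T = 2π/ω ≈ 9.86 days.

T ≈ 9.86 days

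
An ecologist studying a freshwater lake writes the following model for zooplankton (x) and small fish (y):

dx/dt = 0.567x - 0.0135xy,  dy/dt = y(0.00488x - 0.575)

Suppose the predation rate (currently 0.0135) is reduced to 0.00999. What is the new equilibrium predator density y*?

At the interior fixed point, setting dx/dt = 0 with x > 0 fixes y* = (prey growth rate)/(xy coefficient) — independent of the other coefficients.
With the change, y* = 0.567/0.00999 = 56.8; it rises from 42.

y* ≈ 56.8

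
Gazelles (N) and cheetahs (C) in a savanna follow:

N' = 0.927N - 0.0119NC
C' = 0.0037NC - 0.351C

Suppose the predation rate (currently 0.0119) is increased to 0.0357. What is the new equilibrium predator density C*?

At the interior fixed point, setting dN/dt = 0 with N > 0 fixes C* = (prey growth rate)/(NC coefficient) — independent of the other coefficients.
With the change, C* = 0.927/0.0357 = 26; it falls from 77.9.

C* ≈ 26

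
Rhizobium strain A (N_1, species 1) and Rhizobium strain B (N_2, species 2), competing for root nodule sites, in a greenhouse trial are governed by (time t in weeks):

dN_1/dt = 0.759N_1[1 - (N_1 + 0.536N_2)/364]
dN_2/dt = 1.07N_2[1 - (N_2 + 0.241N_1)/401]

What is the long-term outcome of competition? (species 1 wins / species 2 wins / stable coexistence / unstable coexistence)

stable coexistence

Compare the nullcline intercepts: K1/α12 = 364/0.536 = 679 > K2 = 401; K2/α21 = 401/0.241 = 1660 > K1 = 364.
Since both inequalities hold, each species can invade when rare, so the interior equilibrium is stable.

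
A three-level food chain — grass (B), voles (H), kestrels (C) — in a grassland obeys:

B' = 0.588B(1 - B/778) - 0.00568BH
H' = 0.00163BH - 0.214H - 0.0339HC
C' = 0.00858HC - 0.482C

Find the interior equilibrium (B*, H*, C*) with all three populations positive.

From dC/dt = 0: 0.00858H* = 0.482, so H* = 56.2.
From dB/dt = 0: 0.588(1 - B*/778) = 0.00568·56.2, giving B* = 778·(1 - 0.543) = 356.
From dH/dt = 0: 0.00163·356 - 0.214 = 0.0339C*, so C* = 0.366/0.0339 = 10.8.

B* ≈ 356, H* ≈ 56.2, C* ≈ 10.8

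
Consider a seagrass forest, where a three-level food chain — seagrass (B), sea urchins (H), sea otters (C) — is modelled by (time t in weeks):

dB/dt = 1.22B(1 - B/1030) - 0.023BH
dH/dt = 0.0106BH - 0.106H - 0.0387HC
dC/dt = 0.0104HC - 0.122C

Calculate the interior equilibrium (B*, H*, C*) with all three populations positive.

B* ≈ 802, H* ≈ 11.7, C* ≈ 217

From dC/dt = 0: 0.0104H* = 0.122, so H* = 11.7.
From dB/dt = 0: 1.22(1 - B*/1030) = 0.023·11.7, giving B* = 1030·(1 - 0.221) = 802.
From dH/dt = 0: 0.0106·802 - 0.106 = 0.0387C*, so C* = 8.4/0.0387 = 217.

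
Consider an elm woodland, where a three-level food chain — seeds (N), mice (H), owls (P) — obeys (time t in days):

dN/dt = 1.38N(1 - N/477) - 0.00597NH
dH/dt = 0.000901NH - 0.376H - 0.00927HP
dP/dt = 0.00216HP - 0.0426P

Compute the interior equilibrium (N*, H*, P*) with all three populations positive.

N* ≈ 436, H* ≈ 19.7, P* ≈ 1.85

From dP/dt = 0: 0.00216H* = 0.0426, so H* = 19.7.
From dN/dt = 0: 1.38(1 - N*/477) = 0.00597·19.7, giving N* = 477·(1 - 0.0853) = 436.
From dH/dt = 0: 0.000901·436 - 0.376 = 0.00927P*, so P* = 0.0171/0.00927 = 1.85.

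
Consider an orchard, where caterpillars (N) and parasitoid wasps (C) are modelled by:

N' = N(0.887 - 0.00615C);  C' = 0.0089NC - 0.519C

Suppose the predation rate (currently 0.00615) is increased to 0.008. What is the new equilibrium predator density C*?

At the interior fixed point, setting dN/dt = 0 with N > 0 fixes C* = (prey growth rate)/(NC coefficient) — independent of the other coefficients.
With the change, C* = 0.887/0.008 = 111; it falls from 144.

C* ≈ 111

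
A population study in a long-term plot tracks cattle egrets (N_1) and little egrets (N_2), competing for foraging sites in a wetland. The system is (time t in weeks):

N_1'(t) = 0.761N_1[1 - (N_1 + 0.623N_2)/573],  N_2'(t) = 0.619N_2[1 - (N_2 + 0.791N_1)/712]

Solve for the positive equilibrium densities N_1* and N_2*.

N_1* ≈ 255, N_2* ≈ 510

Setting both brackets to zero gives the nullclines N_1 + 0.623N_2 = 573 and 0.791N_1 + N_2 = 712.
Substituting N_2 = 712 - 0.791N_1 into the first: N_1(1 - 0.623·0.791) = 573 - 0.623·712.
So N_1* = 129/0.507 = 255, and then N_2* = 712 - 0.791·255 = 510.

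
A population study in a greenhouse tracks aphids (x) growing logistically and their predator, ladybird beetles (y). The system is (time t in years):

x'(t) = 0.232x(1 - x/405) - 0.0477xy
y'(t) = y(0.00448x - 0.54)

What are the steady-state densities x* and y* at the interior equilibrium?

From dy/dt = 0 with y > 0: 0.00448x* = 0.54, so x* = 121.
Substitute into dx/dt = 0: 0.232(1 - 121/405) = 0.0477y*.
The bracket is 0.702, giving y* = 0.163/0.0477 = 3.42.

x* ≈ 121, y* ≈ 3.42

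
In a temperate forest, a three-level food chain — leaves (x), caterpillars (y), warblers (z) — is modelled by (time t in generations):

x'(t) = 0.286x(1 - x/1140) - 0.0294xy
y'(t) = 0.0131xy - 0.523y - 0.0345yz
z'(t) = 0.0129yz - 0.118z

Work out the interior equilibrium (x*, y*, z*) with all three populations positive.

x* ≈ 68, y* ≈ 9.15, z* ≈ 10.7

From dz/dt = 0: 0.0129y* = 0.118, so y* = 9.15.
From dx/dt = 0: 0.286(1 - x*/1140) = 0.0294·9.15, giving x* = 1140·(1 - 0.94) = 68.
From dy/dt = 0: 0.0131·68 - 0.523 = 0.0345z*, so z* = 0.368/0.0345 = 10.7.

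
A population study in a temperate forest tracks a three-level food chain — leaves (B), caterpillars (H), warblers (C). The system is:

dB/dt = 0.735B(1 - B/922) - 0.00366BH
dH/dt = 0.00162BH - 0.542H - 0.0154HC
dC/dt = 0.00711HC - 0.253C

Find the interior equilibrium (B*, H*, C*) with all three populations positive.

B* ≈ 759, H* ≈ 35.6, C* ≈ 44.6

From dC/dt = 0: 0.00711H* = 0.253, so H* = 35.6.
From dB/dt = 0: 0.735(1 - B*/922) = 0.00366·35.6, giving B* = 922·(1 - 0.177) = 759.
From dH/dt = 0: 0.00162·759 - 0.542 = 0.0154C*, so C* = 0.687/0.0154 = 44.6.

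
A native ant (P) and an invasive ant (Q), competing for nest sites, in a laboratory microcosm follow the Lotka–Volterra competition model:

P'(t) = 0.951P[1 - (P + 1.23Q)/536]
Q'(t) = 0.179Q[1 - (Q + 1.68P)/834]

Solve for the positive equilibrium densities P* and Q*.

Setting both brackets to zero gives the nullclines P + 1.23Q = 536 and 1.68P + Q = 834.
Substituting Q = 834 - 1.68P into the first: P(1 - 1.23·1.68) = 536 - 1.23·834.
So P* = -490/-1.07 = 459, and then Q* = 834 - 1.68·459 = 62.3.

P* ≈ 459, Q* ≈ 62.3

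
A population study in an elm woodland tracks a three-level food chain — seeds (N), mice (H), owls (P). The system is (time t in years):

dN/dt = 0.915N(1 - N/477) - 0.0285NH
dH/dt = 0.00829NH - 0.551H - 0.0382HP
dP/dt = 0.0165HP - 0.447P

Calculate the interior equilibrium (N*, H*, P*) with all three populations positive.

From dP/dt = 0: 0.0165H* = 0.447, so H* = 27.1.
From dN/dt = 0: 0.915(1 - N*/477) = 0.0285·27.1, giving N* = 477·(1 - 0.844) = 74.5.
From dH/dt = 0: 0.00829·74.5 - 0.551 = 0.0382P*, so P* = 0.0666/0.0382 = 1.74.

N* ≈ 74.5, H* ≈ 27.1, P* ≈ 1.74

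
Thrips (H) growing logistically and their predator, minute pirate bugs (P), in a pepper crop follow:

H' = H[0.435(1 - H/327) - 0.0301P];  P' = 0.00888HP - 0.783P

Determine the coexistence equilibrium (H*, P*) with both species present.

From dP/dt = 0 with P > 0: 0.00888H* = 0.783, so H* = 88.2.
Substitute into dH/dt = 0: 0.435(1 - 88.2/327) = 0.0301P*.
The bracket is 0.73, giving P* = 0.318/0.0301 = 10.6.

H* ≈ 88.2, P* ≈ 10.6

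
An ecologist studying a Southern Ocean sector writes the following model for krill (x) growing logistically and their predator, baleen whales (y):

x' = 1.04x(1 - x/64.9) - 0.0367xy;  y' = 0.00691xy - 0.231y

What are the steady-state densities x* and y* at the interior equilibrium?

From dy/dt = 0 with y > 0: 0.00691x* = 0.231, so x* = 33.4.
Substitute into dx/dt = 0: 1.04(1 - 33.4/64.9) = 0.0367y*.
The bracket is 0.485, giving y* = 0.504/0.0367 = 13.7.

x* ≈ 33.4, y* ≈ 13.7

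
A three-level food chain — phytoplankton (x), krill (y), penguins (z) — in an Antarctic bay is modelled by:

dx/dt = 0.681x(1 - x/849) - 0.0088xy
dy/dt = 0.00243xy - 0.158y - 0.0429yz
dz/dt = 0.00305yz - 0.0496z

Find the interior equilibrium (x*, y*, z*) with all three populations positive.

From dz/dt = 0: 0.00305y* = 0.0496, so y* = 16.3.
From dx/dt = 0: 0.681(1 - x*/849) = 0.0088·16.3, giving x* = 849·(1 - 0.21) = 671.
From dy/dt = 0: 0.00243·671 - 0.158 = 0.0429z*, so z* = 1.47/0.0429 = 34.3.

x* ≈ 671, y* ≈ 16.3, z* ≈ 34.3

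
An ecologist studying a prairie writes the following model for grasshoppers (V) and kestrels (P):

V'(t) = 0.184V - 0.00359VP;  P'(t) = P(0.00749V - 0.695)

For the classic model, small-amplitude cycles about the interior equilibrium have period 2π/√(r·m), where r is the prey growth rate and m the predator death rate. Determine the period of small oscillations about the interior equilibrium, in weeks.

Here r = 0.184 and m = 0.695, so r·m = 0.128.
ω = √0.128 = 0.358 per week, hence T = 2π/ω ≈ 17.6 weeks.

T ≈ 17.6 weeks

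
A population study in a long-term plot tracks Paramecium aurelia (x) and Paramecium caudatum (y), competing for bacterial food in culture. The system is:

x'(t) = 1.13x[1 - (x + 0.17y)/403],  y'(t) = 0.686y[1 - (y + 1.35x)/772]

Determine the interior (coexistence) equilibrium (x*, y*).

x* ≈ 353, y* ≈ 296

Setting both brackets to zero gives the nullclines x + 0.17y = 403 and 1.35x + y = 772.
Substituting y = 772 - 1.35x into the first: x(1 - 0.17·1.35) = 403 - 0.17·772.
So x* = 272/0.77 = 353, and then y* = 772 - 1.35·353 = 296.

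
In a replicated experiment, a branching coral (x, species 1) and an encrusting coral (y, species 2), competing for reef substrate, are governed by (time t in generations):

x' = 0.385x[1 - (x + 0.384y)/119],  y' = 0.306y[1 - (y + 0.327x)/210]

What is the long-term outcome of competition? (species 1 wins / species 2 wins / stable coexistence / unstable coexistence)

Compare the nullcline intercepts: K1/α12 = 119/0.384 = 310 > K2 = 210; K2/α21 = 210/0.327 = 642 > K1 = 119.
Since both inequalities hold, each species can invade when rare, so the interior equilibrium is stable.

stable coexistence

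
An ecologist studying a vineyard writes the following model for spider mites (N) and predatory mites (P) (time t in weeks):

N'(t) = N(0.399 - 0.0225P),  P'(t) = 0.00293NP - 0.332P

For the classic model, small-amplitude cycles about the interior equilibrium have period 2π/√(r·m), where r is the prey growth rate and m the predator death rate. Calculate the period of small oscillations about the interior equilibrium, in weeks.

T ≈ 17.3 weeks

Here r = 0.399 and m = 0.332, so r·m = 0.132.
ω = √0.132 = 0.364 per week, hence T = 2π/ω ≈ 17.3 weeks.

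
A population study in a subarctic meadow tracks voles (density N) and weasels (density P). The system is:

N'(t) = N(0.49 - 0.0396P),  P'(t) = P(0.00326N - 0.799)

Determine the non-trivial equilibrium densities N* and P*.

Set dP/dt = 0 with P > 0: 0.00326N - 0.799 = 0, so N* = 0.799/0.00326 = 245.
Set dN/dt = 0 with N > 0: 0.49 - 0.0396P = 0, so P* = 0.49/0.0396 = 12.4.

N* ≈ 245, P* ≈ 12.4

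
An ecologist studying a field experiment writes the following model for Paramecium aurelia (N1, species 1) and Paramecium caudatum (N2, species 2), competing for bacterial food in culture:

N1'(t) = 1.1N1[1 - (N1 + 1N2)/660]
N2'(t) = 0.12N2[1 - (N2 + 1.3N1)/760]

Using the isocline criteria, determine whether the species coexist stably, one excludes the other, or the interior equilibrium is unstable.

Compare the nullcline intercepts: K1/α12 = 660/1 = 660 < K2 = 760; K2/α21 = 760/1.3 = 585 < K1 = 660.
Since both are reversed, neither can invade when rare; the interior point is a saddle.

unstable coexistence (outcome depends on initial conditions)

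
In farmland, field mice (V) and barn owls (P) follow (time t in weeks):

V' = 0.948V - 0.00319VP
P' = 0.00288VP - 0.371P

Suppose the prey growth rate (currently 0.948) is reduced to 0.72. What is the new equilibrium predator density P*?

P* ≈ 226

At the interior fixed point, setting dV/dt = 0 with V > 0 fixes P* = (prey growth rate)/(VP coefficient) — independent of the other coefficients.
With the change, P* = 0.72/0.00319 = 226; it falls from 297.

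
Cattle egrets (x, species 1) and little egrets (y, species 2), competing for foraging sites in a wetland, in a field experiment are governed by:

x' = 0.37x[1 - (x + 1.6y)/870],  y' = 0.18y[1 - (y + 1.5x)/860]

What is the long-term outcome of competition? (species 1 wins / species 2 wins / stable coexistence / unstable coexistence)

unstable coexistence (outcome depends on initial conditions)

Compare the nullcline intercepts: K1/α12 = 870/1.6 = 544 < K2 = 860; K2/α21 = 860/1.5 = 573 < K1 = 870.
Since both are reversed, neither can invade when rare; the interior point is a saddle.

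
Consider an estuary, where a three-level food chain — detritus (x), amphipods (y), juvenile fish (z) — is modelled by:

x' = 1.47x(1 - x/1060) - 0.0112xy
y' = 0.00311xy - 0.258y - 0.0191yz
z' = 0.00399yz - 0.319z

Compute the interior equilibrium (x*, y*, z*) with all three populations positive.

From dz/dt = 0: 0.00399y* = 0.319, so y* = 79.9.
From dx/dt = 0: 1.47(1 - x*/1060) = 0.0112·79.9, giving x* = 1060·(1 - 0.609) = 414.
From dy/dt = 0: 0.00311·414 - 0.258 = 0.0191z*, so z* = 1.03/0.0191 = 54.

x* ≈ 414, y* ≈ 79.9, z* ≈ 54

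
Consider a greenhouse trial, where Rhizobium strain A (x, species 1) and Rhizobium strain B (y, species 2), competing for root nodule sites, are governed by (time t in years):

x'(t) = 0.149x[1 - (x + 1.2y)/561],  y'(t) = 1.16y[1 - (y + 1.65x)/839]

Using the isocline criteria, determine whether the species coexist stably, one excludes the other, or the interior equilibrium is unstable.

Compare the nullcline intercepts: K1/α12 = 561/1.2 = 468 < K2 = 839; K2/α21 = 839/1.65 = 508 < K1 = 561.
Since both are reversed, neither can invade when rare; the interior point is a saddle.

unstable coexistence (outcome depends on initial conditions)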